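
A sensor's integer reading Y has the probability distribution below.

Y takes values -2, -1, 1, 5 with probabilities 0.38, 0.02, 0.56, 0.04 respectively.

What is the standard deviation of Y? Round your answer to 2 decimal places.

1.76

E[Y] = (-2)(0.38) + (-1)(0.02) + (1)(0.56) + (5)(0.04) = -0.02
E[Y²] = (-2)²(0.38) + (-1)²(0.02) + (1)²(0.56) + (5)²(0.04) = 3.1
Var(Y) = E[Y²] − (E[Y])² = 3.1 − (-0.02)² = 3.0996
sd(Y) = √3.0996 ≈ 1.76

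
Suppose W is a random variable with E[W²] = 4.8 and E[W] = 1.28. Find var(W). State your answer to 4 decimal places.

3.1616

var(W) = 4.8 − (1.28)² = 3.1616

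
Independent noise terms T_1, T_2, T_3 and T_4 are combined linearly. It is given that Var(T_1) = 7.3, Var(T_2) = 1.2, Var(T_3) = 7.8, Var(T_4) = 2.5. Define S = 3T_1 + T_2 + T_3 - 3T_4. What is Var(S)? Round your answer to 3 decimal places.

By independence, Var(S) = (3)²Var(T_1) + (1)²Var(T_2) + (1)²Var(T_3) + (-3)²Var(T_4)
= (3)²·7.3 + (1)²·1.2 + (1)²·7.8 + (-3)²·2.5 = 97.2

97.200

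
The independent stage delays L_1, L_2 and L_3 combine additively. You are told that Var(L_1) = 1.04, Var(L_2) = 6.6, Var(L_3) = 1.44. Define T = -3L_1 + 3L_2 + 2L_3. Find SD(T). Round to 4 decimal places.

8.6325

By independence, Var(T) = (-3)²Var(L_1) + (3)²Var(L_2) + (2)²Var(L_3)
= (-3)²·1.04 + (3)²·6.6 + (2)²·1.44 = 74.52
SD(T) = √74.52 ≈ 8.6325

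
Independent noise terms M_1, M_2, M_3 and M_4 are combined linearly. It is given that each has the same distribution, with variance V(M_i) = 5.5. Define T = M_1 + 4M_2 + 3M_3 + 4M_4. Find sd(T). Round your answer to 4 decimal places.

By independence, V(T) = (1)²V(M_1) + (4)²V(M_2) + (3)²V(M_3) + (4)²V(M_4)
= (1)²·5.5 + (4)²·5.5 + (3)²·5.5 + (4)²·5.5 = 231
sd(T) = √231 ≈ 15.1987

15.1987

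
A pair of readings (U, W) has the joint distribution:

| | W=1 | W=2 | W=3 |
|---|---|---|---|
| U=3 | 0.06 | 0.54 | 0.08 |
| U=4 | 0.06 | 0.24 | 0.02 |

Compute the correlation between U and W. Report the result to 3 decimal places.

E[U] = 3.32,  E[W] = 1.98
E[UW] = 6.54
Cov(U,W) = E[UW] − E[U]E[W] = 6.54 − (3.32)(1.98) = -0.0336
var(U) = 0.2176,  var(W) = 0.2196
ρ = -0.0336 / √(0.2176·0.2196) ≈ -0.154

-0.154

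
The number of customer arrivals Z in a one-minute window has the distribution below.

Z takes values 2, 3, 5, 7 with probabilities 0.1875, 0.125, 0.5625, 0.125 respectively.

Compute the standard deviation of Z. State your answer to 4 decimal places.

E[Z] = (2)(0.1875) + (3)(0.125) + (5)(0.5625) + (7)(0.125) = 4.4375
E[Z²] = (2)²(0.1875) + (3)²(0.125) + (5)²(0.5625) + (7)²(0.125) = 22.0625
var(Z) = E[Z²] − (E[Z])² = 22.0625 − (4.4375)² = 2.37109375
SD(Z) = √2.37109375 ≈ 1.5398

1.5398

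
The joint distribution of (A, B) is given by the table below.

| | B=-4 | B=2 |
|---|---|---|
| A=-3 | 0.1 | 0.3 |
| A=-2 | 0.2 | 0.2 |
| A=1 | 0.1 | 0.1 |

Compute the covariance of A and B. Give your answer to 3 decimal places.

E[A] = -1.8,  E[B] = -0.4
E[AB] = 0
Cov(A,B) = E[AB] − E[A]E[B] = 0 − (-1.8)(-0.4) = -0.72

-0.720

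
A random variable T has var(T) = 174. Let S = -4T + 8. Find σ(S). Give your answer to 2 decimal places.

52.76

var(-4T + 8) = (-4)²·174 = 2784
σ(S) = √2784 ≈ 52.76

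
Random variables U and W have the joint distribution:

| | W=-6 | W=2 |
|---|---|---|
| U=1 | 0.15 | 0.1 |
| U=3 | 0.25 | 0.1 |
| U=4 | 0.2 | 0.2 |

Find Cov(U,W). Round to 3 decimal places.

E[U] = 2.9,  E[W] = -2.8
E[UW] = -7.8
Cov(U,W) = E[UW] − E[U]E[W] = -7.8 − (2.9)(-2.8) = 0.32

0.320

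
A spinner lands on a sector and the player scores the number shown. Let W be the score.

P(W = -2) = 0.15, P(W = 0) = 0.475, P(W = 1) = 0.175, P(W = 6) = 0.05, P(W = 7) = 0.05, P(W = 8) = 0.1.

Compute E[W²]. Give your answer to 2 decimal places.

E[W²] = (-2)²(0.15) + (0)²(0.475) + (1)²(0.175) + (6)²(0.05) + (7)²(0.05) + (8)²(0.1) = 11.425

11.43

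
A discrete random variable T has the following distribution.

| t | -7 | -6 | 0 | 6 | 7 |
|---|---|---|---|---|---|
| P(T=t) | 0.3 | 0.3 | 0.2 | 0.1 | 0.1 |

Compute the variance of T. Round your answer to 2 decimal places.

E[T] = (-7)(0.3) + (-6)(0.3) + (0)(0.2) + (6)(0.1) + (7)(0.1) = -2.6
E[T²] = (-7)²(0.3) + (-6)²(0.3) + (0)²(0.2) + (6)²(0.1) + (7)²(0.1) = 34
Var(T) = E[T²] − (E[T])² = 34 − (-2.6)² = 27.24

27.24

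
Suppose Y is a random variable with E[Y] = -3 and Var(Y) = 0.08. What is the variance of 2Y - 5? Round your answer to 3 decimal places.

0.320

Var(2Y - 5) = (2)²·Var(Y) = 4·0.08 = 0.32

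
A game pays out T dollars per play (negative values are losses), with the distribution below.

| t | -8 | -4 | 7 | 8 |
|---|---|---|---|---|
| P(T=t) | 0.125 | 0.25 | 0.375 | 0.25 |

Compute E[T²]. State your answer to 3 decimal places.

E[T²] = (-8)²(0.125) + (-4)²(0.25) + (7)²(0.375) + (8)²(0.25) = 46.375

46.375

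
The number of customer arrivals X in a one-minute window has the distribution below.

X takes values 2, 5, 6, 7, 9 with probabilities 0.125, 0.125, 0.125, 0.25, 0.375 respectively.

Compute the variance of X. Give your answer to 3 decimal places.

E[X] = (2)(0.125) + (5)(0.125) + (6)(0.125) + (7)(0.25) + (9)(0.375) = 6.75
E[X²] = (2)²(0.125) + (5)²(0.125) + (6)²(0.125) + (7)²(0.25) + (9)²(0.375) = 50.75
var(X) = E[X²] − (E[X])² = 50.75 − (6.75)² = 5.1875

5.188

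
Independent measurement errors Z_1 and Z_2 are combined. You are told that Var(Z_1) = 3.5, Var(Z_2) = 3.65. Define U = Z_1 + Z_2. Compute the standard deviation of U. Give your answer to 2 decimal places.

2.67

By independence, Var(U) = (1)²Var(Z_1) + (1)²Var(Z_2)
= (1)²·3.5 + (1)²·3.65 = 7.15
SD(U) = √7.15 ≈ 2.67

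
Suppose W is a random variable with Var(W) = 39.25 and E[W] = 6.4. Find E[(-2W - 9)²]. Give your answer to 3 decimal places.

632.240

E[-2W - 9] = -2·6.4 − 9 = -21.8
Var(-2W - 9) = (-2)²·39.25 = 157
E[(-2W - 9)²] = Var((-2W - 9)) + (E[(-2W - 9)])² = 157 + (-21.8)² = 632.24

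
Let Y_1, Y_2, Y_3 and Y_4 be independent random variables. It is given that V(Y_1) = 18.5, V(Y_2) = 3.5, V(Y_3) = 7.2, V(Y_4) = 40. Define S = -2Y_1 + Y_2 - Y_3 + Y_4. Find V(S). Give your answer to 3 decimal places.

124.700

By independence, V(S) = (-2)²V(Y_1) + (1)²V(Y_2) + (-1)²V(Y_3) + (1)²V(Y_4)
= (-2)²·18.5 + (1)²·3.5 + (-1)²·7.2 + (1)²·40 = 124.7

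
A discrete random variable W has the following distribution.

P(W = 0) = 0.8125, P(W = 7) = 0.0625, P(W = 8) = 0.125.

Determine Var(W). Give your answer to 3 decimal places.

E[W] = (0)(0.8125) + (7)(0.0625) + (8)(0.125) = 1.4375
E[W²] = (0)²(0.8125) + (7)²(0.0625) + (8)²(0.125) = 11.0625
Var(W) = E[W²] − (E[W])² = 11.0625 − (1.4375)² = 8.99609375

8.996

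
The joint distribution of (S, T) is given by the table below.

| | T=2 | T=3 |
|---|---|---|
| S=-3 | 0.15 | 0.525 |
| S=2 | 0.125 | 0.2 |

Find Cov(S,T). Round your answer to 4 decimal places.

E[S] = -1.375,  E[T] = 2.725
E[ST] = -3.925
Cov(S,T) = E[ST] − E[S]E[T] = -3.925 − (-1.375)(2.725) = -0.178125

-0.1781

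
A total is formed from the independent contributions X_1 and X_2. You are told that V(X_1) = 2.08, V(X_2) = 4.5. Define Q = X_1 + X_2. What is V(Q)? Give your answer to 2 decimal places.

By independence, V(Q) = (1)²V(X_1) + (1)²V(X_2)
= (1)²·2.08 + (1)²·4.5 = 6.58

6.58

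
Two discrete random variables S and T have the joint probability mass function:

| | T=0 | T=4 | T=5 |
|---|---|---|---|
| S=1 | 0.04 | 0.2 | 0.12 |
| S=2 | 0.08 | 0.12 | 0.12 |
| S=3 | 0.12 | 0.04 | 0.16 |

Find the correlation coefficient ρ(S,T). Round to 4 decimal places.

E[S] = 1.96,  E[T] = 3.44
E[ST] = 6.44
Cov(S,T) = E[ST] − E[S]E[T] = 6.44 − (1.96)(3.44) = -0.3024
V(S) = 0.6784,  V(T) = 3.9264
ρ = -0.3024 / √(0.6784·3.9264) ≈ -0.1853

-0.1853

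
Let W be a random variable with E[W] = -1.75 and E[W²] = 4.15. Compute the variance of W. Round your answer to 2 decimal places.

Var(W) = 4.15 − (-1.75)² = 1.0875

1.09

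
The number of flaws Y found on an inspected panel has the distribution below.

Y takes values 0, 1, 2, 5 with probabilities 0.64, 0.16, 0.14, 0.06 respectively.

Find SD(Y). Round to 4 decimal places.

1.2932

E[Y] = (0)(0.64) + (1)(0.16) + (2)(0.14) + (5)(0.06) = 0.74
E[Y²] = (0)²(0.64) + (1)²(0.16) + (2)²(0.14) + (5)²(0.06) = 2.22
Var(Y) = E[Y²] − (E[Y])² = 2.22 − (0.74)² = 1.6724
SD(Y) = √1.6724 ≈ 1.2932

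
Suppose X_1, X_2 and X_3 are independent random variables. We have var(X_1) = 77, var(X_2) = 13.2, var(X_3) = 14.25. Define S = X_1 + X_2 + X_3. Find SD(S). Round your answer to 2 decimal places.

10.22

By independence, var(S) = (1)²var(X_1) + (1)²var(X_2) + (1)²var(X_3)
= (1)²·77 + (1)²·13.2 + (1)²·14.25 = 104.45
SD(S) = √104.45 ≈ 10.22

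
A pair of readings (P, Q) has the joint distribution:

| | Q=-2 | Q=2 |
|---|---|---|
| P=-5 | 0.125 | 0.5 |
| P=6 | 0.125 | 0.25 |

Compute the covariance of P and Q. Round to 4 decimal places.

E[P] = -0.875,  E[Q] = 1
E[PQ] = -2.25
Cov(P,Q) = E[PQ] − E[P]E[Q] = -2.25 − (-0.875)(1) = -1.375

-1.3750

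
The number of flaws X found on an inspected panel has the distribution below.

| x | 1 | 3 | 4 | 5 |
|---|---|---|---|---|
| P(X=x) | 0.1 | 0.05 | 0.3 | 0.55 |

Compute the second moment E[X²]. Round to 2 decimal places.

19.10

E[X²] = (1)²(0.1) + (3)²(0.05) + (4)²(0.3) + (5)²(0.55) = 19.1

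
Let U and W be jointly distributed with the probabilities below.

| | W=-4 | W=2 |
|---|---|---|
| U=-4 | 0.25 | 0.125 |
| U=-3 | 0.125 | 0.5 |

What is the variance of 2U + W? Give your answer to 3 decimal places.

E[U] = -3.375,  E[W] = -0.25,  E[UW] = 1.5
var(U) = 11.625 − (-3.375)² = 0.234375;  var(W) = 8.5 − (-0.25)² = 8.4375
Cov(U,W) = 1.5 − (-3.375)(-0.25) = 0.65625
var(2U + W) = (2)²·0.234375 + (1)²·8.4375 + 2·(2)·(1)·0.65625 = 12

12.000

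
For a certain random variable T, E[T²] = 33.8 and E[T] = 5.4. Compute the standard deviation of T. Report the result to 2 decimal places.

2.15

Var(T) = 33.8 − (5.4)² = 4.64
SD(T) = √4.64 ≈ 2.15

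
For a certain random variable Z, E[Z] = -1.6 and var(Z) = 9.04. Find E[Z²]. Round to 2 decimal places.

E[Z²] = var(Z) + (E[Z])² = 9.04 + (-1.6)² = 11.6

11.60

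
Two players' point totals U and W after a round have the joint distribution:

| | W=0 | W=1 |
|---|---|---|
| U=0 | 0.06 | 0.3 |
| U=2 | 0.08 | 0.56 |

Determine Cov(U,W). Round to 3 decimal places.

E[U] = 1.28,  E[W] = 0.86
E[UW] = 1.12
Cov(U,W) = E[UW] − E[U]E[W] = 1.12 − (1.28)(0.86) = 0.0192

0.019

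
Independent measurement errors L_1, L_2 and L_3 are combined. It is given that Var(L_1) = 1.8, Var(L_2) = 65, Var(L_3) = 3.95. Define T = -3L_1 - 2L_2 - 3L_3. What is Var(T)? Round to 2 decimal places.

By independence, Var(T) = (-3)²Var(L_1) + (-2)²Var(L_2) + (-3)²Var(L_3)
= (-3)²·1.8 + (-2)²·65 + (-3)²·3.95 = 311.75

311.75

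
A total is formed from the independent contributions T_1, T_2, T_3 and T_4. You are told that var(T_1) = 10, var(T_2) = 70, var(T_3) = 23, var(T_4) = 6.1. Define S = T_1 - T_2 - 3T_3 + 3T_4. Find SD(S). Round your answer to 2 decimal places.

18.49

By independence, var(S) = (1)²var(T_1) + (-1)²var(T_2) + (-3)²var(T_3) + (3)²var(T_4)
= (1)²·10 + (-1)²·70 + (-3)²·23 + (3)²·6.1 = 341.9
SD(S) = √341.9 ≈ 18.49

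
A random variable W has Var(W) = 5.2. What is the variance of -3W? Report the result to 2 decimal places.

46.80

Var(-3W) = (-3)²·Var(W) = 9·5.2 = 46.8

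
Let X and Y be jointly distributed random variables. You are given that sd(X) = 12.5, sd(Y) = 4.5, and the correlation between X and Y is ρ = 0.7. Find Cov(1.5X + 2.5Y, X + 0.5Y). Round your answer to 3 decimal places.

387.656

var(X) = (12.5)² = 156.25;  var(Y) = (4.5)² = 20.25
Cov(X,Y) = ρ·sd(X)·sd(Y) = 0.7·12.5·4.5 = 39.375
Cov(1.5X + 2.5Y, X + 0.5Y) = (1.5)(1)var(X) + (2.5)(0.5)var(Y) + [(1.5)(0.5) + (2.5)(1)]Cov(X,Y)
= 1.5·156.25 + 1.25·20.25 + 3.25·39.375 = 387.65625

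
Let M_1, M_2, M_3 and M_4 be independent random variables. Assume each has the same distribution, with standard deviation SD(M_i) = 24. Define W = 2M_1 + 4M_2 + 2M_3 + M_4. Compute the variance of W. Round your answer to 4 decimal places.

14400.0000

var(M_i) = (24)² = 576
By independence, var(W) = (2)²var(M_1) + (4)²var(M_2) + (2)²var(M_3) + (1)²var(M_4)
= (2)²·576 + (4)²·576 + (2)²·576 + (1)²·576 = 14400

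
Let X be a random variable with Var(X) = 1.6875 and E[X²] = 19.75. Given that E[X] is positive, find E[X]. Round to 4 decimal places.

(E[X])² = E[X²] − Var(X) = 19.75 − 1.6875 = 18.0625
E[X] = √18.0625 = 4.25

4.2500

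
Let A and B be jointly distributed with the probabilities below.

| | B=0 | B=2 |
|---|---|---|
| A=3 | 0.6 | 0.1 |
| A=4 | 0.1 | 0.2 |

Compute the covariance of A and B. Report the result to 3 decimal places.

E[A] = 3.3,  E[B] = 0.6
E[AB] = 2.2
Cov(A,B) = E[AB] − E[A]E[B] = 2.2 − (3.3)(0.6) = 0.22

0.220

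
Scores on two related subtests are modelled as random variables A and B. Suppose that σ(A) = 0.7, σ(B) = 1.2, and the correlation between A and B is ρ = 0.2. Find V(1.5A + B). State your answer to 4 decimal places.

3.0465

V(A) = (0.7)² = 0.49;  V(B) = (1.2)² = 1.44
Cov(A,B) = ρ·σ(A)·σ(B) = 0.2·0.7·1.2 = 0.168
V(1.5A + B) = (1.5)²·V(A) + (1)²·V(B) + 2·(1.5)·(1)·Cov(A,B)
= 2.25·0.49 + 1·1.44 + 3·0.168 = 3.0465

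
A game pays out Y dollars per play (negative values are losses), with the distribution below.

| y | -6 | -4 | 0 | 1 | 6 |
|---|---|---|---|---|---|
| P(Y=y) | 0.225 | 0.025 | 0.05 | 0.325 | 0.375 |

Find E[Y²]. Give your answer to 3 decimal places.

E[Y²] = (-6)²(0.225) + (-4)²(0.025) + (0)²(0.05) + (1)²(0.325) + (6)²(0.375) = 22.325

22.325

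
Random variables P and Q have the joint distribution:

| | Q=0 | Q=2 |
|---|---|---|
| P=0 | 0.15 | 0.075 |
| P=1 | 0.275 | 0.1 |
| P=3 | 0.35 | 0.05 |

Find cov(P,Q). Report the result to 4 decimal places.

-0.2088

E[P] = 1.575,  E[Q] = 0.45
E[PQ] = 0.5
cov(P,Q) = E[PQ] − E[P]E[Q] = 0.5 − (1.575)(0.45) = -0.20875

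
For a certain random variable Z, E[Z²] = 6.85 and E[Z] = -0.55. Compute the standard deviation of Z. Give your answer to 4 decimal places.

2.5588

V(Z) = 6.85 − (-0.55)² = 6.5475
SD(Z) = √6.5475 ≈ 2.5588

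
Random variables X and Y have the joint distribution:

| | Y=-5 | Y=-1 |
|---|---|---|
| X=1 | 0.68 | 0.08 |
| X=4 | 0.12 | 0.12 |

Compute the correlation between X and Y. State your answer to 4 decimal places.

E[X] = 1.72,  E[Y] = -4.2
E[XY] = -6.36
Cov(X,Y) = E[XY] − E[X]E[Y] = -6.36 − (1.72)(-4.2) = 0.864
V(X) = 1.6416,  V(Y) = 2.56
ρ = 0.864 / √(1.6416·2.56) ≈ 0.4215

0.4215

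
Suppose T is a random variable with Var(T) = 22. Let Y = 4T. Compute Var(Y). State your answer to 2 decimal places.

Var(4T) = (4)²·Var(T) = 16·22 = 352

352.00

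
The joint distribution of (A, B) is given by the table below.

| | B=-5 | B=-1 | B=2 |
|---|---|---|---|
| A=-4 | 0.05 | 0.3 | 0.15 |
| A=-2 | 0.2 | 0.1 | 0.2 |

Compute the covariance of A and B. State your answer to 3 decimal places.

E[A] = -3,  E[B] = -0.95
E[AB] = 2.4
Cov(A,B) = E[AB] − E[A]E[B] = 2.4 − (-3)(-0.95) = -0.45

-0.450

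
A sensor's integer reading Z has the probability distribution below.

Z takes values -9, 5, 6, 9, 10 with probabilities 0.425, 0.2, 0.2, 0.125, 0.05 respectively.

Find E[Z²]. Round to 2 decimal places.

E[Z²] = (-9)²(0.425) + (5)²(0.2) + (6)²(0.2) + (9)²(0.125) + (10)²(0.05) = 61.75

61.75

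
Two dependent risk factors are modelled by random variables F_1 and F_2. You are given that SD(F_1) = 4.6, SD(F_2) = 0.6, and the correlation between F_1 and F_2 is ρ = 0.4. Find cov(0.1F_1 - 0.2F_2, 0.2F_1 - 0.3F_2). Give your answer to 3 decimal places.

0.368

Var(F_1) = (4.6)² = 21.16;  Var(F_2) = (0.6)² = 0.36
cov(F_1,F_2) = ρ·SD(F_1)·SD(F_2) = 0.4·4.6·0.6 = 1.104
cov(0.1F_1 - 0.2F_2, 0.2F_1 - 0.3F_2) = (0.1)(0.2)Var(F_1) + (-0.2)(-0.3)Var(F_2) + [(0.1)(-0.3) + (-0.2)(0.2)]cov(F_1,F_2)
= 0.02·21.16 + 0.06·0.36 + -0.07·1.104 = 0.36752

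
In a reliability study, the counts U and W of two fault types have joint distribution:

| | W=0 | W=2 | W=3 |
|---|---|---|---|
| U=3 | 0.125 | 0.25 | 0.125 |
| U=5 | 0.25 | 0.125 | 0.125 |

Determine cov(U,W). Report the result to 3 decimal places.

-0.250

E[U] = 4,  E[W] = 1.5
E[UW] = 5.75
cov(U,W) = E[UW] − E[U]E[W] = 5.75 − (4)(1.5) = -0.25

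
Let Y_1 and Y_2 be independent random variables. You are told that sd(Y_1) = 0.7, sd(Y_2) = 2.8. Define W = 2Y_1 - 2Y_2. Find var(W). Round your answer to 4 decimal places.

var(Y_1) = 0.49, var(Y_2) = 7.84
By independence, var(W) = (2)²var(Y_1) + (-2)²var(Y_2)
= (2)²·0.49 + (-2)²·7.84 = 33.32

33.3200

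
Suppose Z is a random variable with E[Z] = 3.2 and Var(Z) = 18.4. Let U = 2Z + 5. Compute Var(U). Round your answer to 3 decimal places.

Var(2Z + 5) = (2)²·Var(Z) = 4·18.4 = 73.6

73.600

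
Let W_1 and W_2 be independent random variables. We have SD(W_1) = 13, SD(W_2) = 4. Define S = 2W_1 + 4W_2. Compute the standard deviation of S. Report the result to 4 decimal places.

30.5287

Var(W_1) = 169, Var(W_2) = 16
By independence, Var(S) = (2)²Var(W_1) + (4)²Var(W_2)
= (2)²·169 + (4)²·16 = 932
SD(S) = √932 ≈ 30.5287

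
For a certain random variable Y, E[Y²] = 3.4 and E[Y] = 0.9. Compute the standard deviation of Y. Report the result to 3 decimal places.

V(Y) = 3.4 − (0.9)² = 2.59
sd(Y) = √2.59 ≈ 1.609

1.609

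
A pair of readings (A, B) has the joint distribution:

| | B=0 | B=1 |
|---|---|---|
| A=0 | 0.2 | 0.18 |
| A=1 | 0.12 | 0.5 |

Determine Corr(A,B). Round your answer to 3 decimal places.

E[A] = 0.62,  E[B] = 0.68
E[AB] = 0.5
Cov(A,B) = E[AB] − E[A]E[B] = 0.5 − (0.62)(0.68) = 0.0784
var(A) = 0.2356,  var(B) = 0.2176
ρ = 0.0784 / √(0.2356·0.2176) ≈ 0.346

0.346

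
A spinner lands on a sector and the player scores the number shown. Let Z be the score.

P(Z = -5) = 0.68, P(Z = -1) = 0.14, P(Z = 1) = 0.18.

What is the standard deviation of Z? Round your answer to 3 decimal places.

2.456

E[Z] = (-5)(0.68) + (-1)(0.14) + (1)(0.18) = -3.36
E[Z²] = (-5)²(0.68) + (-1)²(0.14) + (1)²(0.18) = 17.32
Var(Z) = E[Z²] − (E[Z])² = 17.32 − (-3.36)² = 6.0304
SD(Z) = √6.0304 ≈ 2.456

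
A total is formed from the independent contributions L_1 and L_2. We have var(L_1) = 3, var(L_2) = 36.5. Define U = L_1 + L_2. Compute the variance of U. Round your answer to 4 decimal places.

By independence, var(U) = (1)²var(L_1) + (1)²var(L_2)
= (1)²·3 + (1)²·36.5 = 39.5

39.5000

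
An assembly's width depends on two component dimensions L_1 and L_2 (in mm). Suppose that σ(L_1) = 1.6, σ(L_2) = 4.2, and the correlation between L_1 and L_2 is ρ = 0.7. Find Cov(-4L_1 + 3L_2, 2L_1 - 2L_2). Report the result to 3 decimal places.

-60.464

var(L_1) = (1.6)² = 2.56;  var(L_2) = (4.2)² = 17.64
Cov(L_1,L_2) = ρ·σ(L_1)·σ(L_2) = 0.7·1.6·4.2 = 4.704
Cov(-4L_1 + 3L_2, 2L_1 - 2L_2) = (-4)(2)var(L_1) + (3)(-2)var(L_2) + [(-4)(-2) + (3)(2)]Cov(L_1,L_2)
= -8·2.56 + -6·17.64 + 14·4.704 = -60.464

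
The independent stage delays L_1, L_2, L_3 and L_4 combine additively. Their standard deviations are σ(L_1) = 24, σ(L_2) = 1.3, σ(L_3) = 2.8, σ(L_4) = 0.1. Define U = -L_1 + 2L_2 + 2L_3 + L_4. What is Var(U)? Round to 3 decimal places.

Var(L_1) = 576, Var(L_2) = 1.69, Var(L_3) = 7.84, Var(L_4) = 0.01
By independence, Var(U) = (-1)²Var(L_1) + (2)²Var(L_2) + (2)²Var(L_3) + (1)²Var(L_4)
= (-1)²·576 + (2)²·1.69 + (2)²·7.84 + (1)²·0.01 = 614.13

614.130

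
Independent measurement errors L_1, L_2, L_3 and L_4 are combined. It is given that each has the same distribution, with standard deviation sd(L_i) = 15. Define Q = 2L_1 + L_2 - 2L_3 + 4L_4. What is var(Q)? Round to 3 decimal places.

var(L_i) = (15)² = 225
By independence, var(Q) = (2)²var(L_1) + (1)²var(L_2) + (-2)²var(L_3) + (4)²var(L_4)
= (2)²·225 + (1)²·225 + (-2)²·225 + (4)²·225 = 5625

5625.000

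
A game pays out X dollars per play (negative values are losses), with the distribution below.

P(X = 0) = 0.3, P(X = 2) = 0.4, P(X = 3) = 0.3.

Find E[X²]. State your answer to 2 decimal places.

4.30

E[X²] = (0)²(0.3) + (2)²(0.4) + (3)²(0.3) = 4.3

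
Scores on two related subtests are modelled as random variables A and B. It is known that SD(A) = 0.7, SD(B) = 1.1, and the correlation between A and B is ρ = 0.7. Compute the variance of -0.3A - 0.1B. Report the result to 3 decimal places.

Var(A) = (0.7)² = 0.49;  Var(B) = (1.1)² = 1.21
Cov(A,B) = ρ·SD(A)·SD(B) = 0.7·0.7·1.1 = 0.539
Var(-0.3A - 0.1B) = (-0.3)²·Var(A) + (-0.1)²·Var(B) + 2·(-0.3)·(-0.1)·Cov(A,B)
= 0.09·0.49 + 0.01·1.21 + 0.06·0.539 = 0.08854

0.089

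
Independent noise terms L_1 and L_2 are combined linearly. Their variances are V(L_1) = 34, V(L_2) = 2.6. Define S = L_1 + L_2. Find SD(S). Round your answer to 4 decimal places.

6.0498

By independence, V(S) = (1)²V(L_1) + (1)²V(L_2)
= (1)²·34 + (1)²·2.6 = 36.6
SD(S) = √36.6 ≈ 6.0498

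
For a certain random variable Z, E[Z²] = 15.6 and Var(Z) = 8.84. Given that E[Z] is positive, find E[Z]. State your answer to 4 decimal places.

(E[Z])² = E[Z²] − Var(Z) = 15.6 − 8.84 = 6.76
E[Z] = √6.76 = 2.6

2.6000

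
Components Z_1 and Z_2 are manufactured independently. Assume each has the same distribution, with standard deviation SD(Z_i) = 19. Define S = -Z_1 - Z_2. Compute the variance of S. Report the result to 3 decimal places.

V(Z_i) = (19)² = 361
By independence, V(S) = (-1)²V(Z_1) + (-1)²V(Z_2)
= (-1)²·361 + (-1)²·361 = 722

722.000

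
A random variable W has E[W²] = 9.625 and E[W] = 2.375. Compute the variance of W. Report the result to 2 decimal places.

3.98

V(W) = 9.625 − (2.375)² = 3.984375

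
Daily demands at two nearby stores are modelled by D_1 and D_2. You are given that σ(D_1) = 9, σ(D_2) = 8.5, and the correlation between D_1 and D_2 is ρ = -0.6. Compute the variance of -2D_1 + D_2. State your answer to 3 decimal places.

579.850

Var(D_1) = (9)² = 81;  Var(D_2) = (8.5)² = 72.25
cov(D_1,D_2) = ρ·σ(D_1)·σ(D_2) = -0.6·9·8.5 = -45.9
Var(-2D_1 + D_2) = (-2)²·Var(D_1) + (1)²·Var(D_2) + 2·(-2)·(1)·cov(D_1,D_2)
= 4·81 + 1·72.25 + -4·-45.9 = 579.85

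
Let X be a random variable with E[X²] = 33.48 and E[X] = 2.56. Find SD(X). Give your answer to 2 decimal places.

Var(X) = 33.48 − (2.56)² = 26.9264
SD(X) = √26.9264 ≈ 5.19

5.19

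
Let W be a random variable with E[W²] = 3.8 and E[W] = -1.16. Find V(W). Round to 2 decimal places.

2.45

V(W) = 3.8 − (-1.16)² = 2.4544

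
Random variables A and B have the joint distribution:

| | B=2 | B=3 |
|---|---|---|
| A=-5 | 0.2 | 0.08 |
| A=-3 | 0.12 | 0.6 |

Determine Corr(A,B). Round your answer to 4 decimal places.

E[A] = -3.56,  E[B] = 2.68
E[AB] = -9.32
cov(A,B) = E[AB] − E[A]E[B] = -9.32 − (-3.56)(2.68) = 0.2208
Var(A) = 0.8064,  Var(B) = 0.2176
ρ = 0.2208 / √(0.8064·0.2176) ≈ 0.5271

0.5271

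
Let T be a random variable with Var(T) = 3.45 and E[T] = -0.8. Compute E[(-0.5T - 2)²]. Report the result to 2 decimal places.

3.42

E[-0.5T - 2] = -0.5·-0.8 − 2 = -1.6
Var(-0.5T - 2) = (-0.5)²·3.45 = 0.8625
E[(-0.5T - 2)²] = Var((-0.5T - 2)) + (E[(-0.5T - 2)])² = 0.8625 + (-1.6)² = 3.4225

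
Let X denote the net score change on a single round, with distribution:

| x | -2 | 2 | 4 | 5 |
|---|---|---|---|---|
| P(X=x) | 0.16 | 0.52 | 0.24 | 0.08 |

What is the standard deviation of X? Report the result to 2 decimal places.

2.06

E[X] = (-2)(0.16) + (2)(0.52) + (4)(0.24) + (5)(0.08) = 2.08
E[X²] = (-2)²(0.16) + (2)²(0.52) + (4)²(0.24) + (5)²(0.08) = 8.56
V(X) = E[X²] − (E[X])² = 8.56 − (2.08)² = 4.2336
SD(X) = √4.2336 ≈ 2.06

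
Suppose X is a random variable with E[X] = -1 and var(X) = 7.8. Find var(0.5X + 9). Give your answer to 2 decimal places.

1.95

var(0.5X + 9) = (0.5)²·var(X) = 0.25·7.8 = 1.95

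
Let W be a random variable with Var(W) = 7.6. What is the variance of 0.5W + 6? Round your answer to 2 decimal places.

1.90

Var(0.5W + 6) = (0.5)²·Var(W) = 0.25·7.6 = 1.9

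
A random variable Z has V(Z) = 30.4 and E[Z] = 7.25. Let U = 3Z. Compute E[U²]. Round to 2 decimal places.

E[3Z] = 3·7.25 = 21.75
V(3Z) = (3)²·30.4 = 273.6
E[U²] = V(U) + (E[U])² = 273.6 + (21.75)² = 746.6625

746.66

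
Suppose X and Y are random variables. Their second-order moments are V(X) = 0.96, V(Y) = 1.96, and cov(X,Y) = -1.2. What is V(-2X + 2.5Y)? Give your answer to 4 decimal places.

V(-2X + 2.5Y) = (-2)²·V(X) + (2.5)²·V(Y) + 2·(-2)·(2.5)·cov(X,Y)
= 4·0.96 + 6.25·1.96 + -10·-1.2 = 28.09

28.0900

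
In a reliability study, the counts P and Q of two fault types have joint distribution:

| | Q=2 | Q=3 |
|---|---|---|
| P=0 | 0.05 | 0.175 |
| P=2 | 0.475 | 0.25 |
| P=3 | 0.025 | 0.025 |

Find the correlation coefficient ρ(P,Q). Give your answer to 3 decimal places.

-0.328

E[P] = 1.6,  E[Q] = 2.45
E[PQ] = 3.775
Cov(P,Q) = E[PQ] − E[P]E[Q] = 3.775 − (1.6)(2.45) = -0.145
var(P) = 0.79,  var(Q) = 0.2475
ρ = -0.145 / √(0.79·0.2475) ≈ -0.328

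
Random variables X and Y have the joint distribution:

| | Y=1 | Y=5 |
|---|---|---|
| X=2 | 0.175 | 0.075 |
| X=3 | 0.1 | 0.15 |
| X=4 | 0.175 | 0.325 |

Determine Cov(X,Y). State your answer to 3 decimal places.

E[X] = 3.25,  E[Y] = 3.2
E[XY] = 10.85
Cov(X,Y) = E[XY] − E[X]E[Y] = 10.85 − (3.25)(3.2) = 0.45

0.450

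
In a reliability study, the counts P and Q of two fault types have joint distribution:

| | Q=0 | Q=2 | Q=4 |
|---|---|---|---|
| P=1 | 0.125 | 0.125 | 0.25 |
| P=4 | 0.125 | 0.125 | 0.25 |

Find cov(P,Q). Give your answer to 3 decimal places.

0.000

E[P] = 2.5,  E[Q] = 2.5
E[PQ] = 6.25
cov(P,Q) = E[PQ] − E[P]E[Q] = 6.25 − (2.5)(2.5) = 0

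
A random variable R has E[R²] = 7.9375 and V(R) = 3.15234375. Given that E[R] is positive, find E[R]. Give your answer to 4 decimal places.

(E[R])² = E[R²] − V(R) = 7.9375 − 3.15234375 = 4.78515625
E[R] = √4.78515625 = 2.1875

2.1875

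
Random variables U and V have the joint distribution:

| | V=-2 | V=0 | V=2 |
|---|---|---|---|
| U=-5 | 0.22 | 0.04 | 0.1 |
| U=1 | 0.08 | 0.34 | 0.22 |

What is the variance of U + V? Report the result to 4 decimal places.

13.8256

E[U] = -1.16,  E[V] = 0.04,  E[UV] = 1.48
Var(U) = 9.64 − (-1.16)² = 8.2944;  Var(V) = 2.48 − (0.04)² = 2.4784
cov(U,V) = 1.48 − (-1.16)(0.04) = 1.5264
Var(U + V) = (1)²·8.2944 + (1)²·2.4784 + 2·(1)·(1)·1.5264 = 13.8256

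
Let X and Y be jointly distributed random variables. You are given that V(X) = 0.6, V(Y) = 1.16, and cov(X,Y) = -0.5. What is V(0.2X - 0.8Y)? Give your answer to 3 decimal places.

0.926

V(0.2X - 0.8Y) = (0.2)²·V(X) + (-0.8)²·V(Y) + 2·(0.2)·(-0.8)·cov(X,Y)
= 0.04·0.6 + 0.64·1.16 + -0.32·-0.5 = 0.9264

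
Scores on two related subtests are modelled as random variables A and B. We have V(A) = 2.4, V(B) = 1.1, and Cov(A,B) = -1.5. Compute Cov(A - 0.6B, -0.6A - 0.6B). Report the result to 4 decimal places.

-0.6840

Cov(A - 0.6B, -0.6A - 0.6B) = (1)(-0.6)V(A) + (-0.6)(-0.6)V(B) + [(1)(-0.6) + (-0.6)(-0.6)]Cov(A,B)
= -0.6·2.4 + 0.36·1.1 + -0.24·-1.5 = -0.684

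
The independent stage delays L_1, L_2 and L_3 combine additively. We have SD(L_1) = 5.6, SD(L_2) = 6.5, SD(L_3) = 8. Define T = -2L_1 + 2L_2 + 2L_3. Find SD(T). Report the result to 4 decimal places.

23.4615

var(L_1) = 31.36, var(L_2) = 42.25, var(L_3) = 64
By independence, var(T) = (-2)²var(L_1) + (2)²var(L_2) + (2)²var(L_3)
= (-2)²·31.36 + (2)²·42.25 + (2)²·64 = 550.44
SD(T) = √550.44 ≈ 23.4615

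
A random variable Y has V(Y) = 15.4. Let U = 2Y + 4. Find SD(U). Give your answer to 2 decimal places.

7.85

V(2Y + 4) = (2)²·15.4 = 61.6
SD(U) = √61.6 ≈ 7.85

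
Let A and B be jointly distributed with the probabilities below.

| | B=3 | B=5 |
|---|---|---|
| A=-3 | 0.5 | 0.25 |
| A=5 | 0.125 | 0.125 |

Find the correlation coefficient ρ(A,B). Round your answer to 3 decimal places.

0.149

E[A] = -1,  E[B] = 3.75
E[AB] = -3.25
Cov(A,B) = E[AB] − E[A]E[B] = -3.25 − (-1)(3.75) = 0.5
V(A) = 12,  V(B) = 0.9375
ρ = 0.5 / √(12·0.9375) ≈ 0.149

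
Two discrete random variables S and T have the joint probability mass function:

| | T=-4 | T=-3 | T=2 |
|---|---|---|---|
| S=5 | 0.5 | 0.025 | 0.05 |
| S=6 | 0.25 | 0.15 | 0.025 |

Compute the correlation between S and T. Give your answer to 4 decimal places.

0.0441

E[S] = 5.425,  E[T] = -3.375
E[ST] = -18.275
cov(S,T) = E[ST] − E[S]E[T] = -18.275 − (5.425)(-3.375) = 0.034375
Var(S) = 0.244375,  Var(T) = 2.484375
ρ = 0.034375 / √(0.244375·2.484375) ≈ 0.0441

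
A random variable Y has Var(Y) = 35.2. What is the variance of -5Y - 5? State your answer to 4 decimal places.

880.0000

Var(-5Y - 5) = (-5)²·Var(Y) = 25·35.2 = 880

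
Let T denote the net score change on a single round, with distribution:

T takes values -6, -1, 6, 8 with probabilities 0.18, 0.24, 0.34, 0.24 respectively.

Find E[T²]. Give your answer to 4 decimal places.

E[T²] = (-6)²(0.18) + (-1)²(0.24) + (6)²(0.34) + (8)²(0.24) = 34.32

34.3200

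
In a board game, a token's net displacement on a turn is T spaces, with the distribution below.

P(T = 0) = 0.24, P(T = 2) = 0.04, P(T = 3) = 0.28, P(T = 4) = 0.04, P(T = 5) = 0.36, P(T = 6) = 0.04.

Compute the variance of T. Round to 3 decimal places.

4.026

E[T] = (0)(0.24) + (2)(0.04) + (3)(0.28) + (4)(0.04) + (5)(0.36) + (6)(0.04) = 3.12
E[T²] = (0)²(0.24) + (2)²(0.04) + (3)²(0.28) + (4)²(0.04) + (5)²(0.36) + (6)²(0.04) = 13.76
Var(T) = E[T²] − (E[T])² = 13.76 − (3.12)² = 4.0256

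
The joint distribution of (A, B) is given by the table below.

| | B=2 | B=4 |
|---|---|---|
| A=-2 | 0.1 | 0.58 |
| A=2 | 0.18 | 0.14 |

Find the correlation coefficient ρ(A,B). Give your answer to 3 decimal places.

-0.432

E[A] = -0.72,  E[B] = 3.44
E[AB] = -3.2
cov(A,B) = E[AB] − E[A]E[B] = -3.2 − (-0.72)(3.44) = -0.7232
Var(A) = 3.4816,  Var(B) = 0.8064
ρ = -0.7232 / √(3.4816·0.8064) ≈ -0.432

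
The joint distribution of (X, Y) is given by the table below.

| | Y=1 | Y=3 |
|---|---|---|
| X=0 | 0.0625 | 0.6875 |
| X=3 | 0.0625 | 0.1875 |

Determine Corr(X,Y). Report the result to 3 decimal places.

-0.218

E[X] = 0.75,  E[Y] = 2.75
E[XY] = 1.875
Cov(X,Y) = E[XY] − E[X]E[Y] = 1.875 − (0.75)(2.75) = -0.1875
Var(X) = 1.6875,  Var(Y) = 0.4375
ρ = -0.1875 / √(1.6875·0.4375) ≈ -0.218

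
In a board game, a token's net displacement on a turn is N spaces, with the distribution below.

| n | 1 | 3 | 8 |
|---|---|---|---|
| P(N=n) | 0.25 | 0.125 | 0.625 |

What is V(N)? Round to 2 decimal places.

E[N] = (1)(0.25) + (3)(0.125) + (8)(0.625) = 5.625
E[N²] = (1)²(0.25) + (3)²(0.125) + (8)²(0.625) = 41.375
V(N) = E[N²] − (E[N])² = 41.375 − (5.625)² = 9.734375

9.73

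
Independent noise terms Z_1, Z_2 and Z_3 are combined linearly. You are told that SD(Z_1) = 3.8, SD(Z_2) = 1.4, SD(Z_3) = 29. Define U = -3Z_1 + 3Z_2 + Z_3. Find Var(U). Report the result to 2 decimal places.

988.60

Var(Z_1) = 14.44, Var(Z_2) = 1.96, Var(Z_3) = 841
By independence, Var(U) = (-3)²Var(Z_1) + (3)²Var(Z_2) + (1)²Var(Z_3)
= (-3)²·14.44 + (3)²·1.96 + (1)²·841 = 988.6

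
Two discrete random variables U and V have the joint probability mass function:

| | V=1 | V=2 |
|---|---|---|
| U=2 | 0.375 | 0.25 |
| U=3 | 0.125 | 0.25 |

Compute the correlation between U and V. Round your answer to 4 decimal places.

0.2582

E[U] = 2.375,  E[V] = 1.5
E[UV] = 3.625
cov(U,V) = E[UV] − E[U]E[V] = 3.625 − (2.375)(1.5) = 0.0625
Var(U) = 0.234375,  Var(V) = 0.25
ρ = 0.0625 / √(0.234375·0.25) ≈ 0.2582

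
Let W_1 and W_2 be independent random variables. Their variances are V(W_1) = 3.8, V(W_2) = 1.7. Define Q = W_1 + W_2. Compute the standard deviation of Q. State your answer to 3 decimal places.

By independence, V(Q) = (1)²V(W_1) + (1)²V(W_2)
= (1)²·3.8 + (1)²·1.7 = 5.5
σ(Q) = √5.5 ≈ 2.345

2.345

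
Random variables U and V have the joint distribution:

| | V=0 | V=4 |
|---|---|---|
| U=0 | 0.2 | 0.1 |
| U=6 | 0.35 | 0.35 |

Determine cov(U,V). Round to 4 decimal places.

0.8400

E[U] = 4.2,  E[V] = 1.8
E[UV] = 8.4
cov(U,V) = E[UV] − E[U]E[V] = 8.4 − (4.2)(1.8) = 0.84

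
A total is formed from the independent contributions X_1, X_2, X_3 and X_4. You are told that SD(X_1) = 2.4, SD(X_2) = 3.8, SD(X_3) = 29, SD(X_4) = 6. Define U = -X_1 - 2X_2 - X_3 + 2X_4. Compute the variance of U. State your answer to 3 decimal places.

1048.520

V(X_1) = 5.76, V(X_2) = 14.44, V(X_3) = 841, V(X_4) = 36
By independence, V(U) = (-1)²V(X_1) + (-2)²V(X_2) + (-1)²V(X_3) + (2)²V(X_4)
= (-1)²·5.76 + (-2)²·14.44 + (-1)²·841 + (2)²·36 = 1048.52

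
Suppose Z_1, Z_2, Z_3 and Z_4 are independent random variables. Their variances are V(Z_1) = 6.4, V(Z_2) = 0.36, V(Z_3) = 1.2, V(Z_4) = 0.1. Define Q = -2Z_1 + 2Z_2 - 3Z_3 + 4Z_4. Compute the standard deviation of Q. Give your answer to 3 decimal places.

By independence, V(Q) = (-2)²V(Z_1) + (2)²V(Z_2) + (-3)²V(Z_3) + (4)²V(Z_4)
= (-2)²·6.4 + (2)²·0.36 + (-3)²·1.2 + (4)²·0.1 = 39.44
SD(Q) = √39.44 ≈ 6.280

6.280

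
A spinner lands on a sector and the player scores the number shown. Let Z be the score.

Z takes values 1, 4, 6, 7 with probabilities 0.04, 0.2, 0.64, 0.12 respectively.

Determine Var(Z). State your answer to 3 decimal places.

1.690

E[Z] = (1)(0.04) + (4)(0.2) + (6)(0.64) + (7)(0.12) = 5.52
E[Z²] = (1)²(0.04) + (4)²(0.2) + (6)²(0.64) + (7)²(0.12) = 32.16
Var(Z) = E[Z²] − (E[Z])² = 32.16 − (5.52)² = 1.6896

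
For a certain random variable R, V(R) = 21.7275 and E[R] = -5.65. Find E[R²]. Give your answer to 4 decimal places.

E[R²] = V(R) + (E[R])² = 21.7275 + (-5.65)² = 53.65

53.6500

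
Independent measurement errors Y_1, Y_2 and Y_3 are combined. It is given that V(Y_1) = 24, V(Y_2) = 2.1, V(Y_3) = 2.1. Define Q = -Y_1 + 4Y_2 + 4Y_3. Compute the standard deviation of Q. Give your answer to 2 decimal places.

9.55

By independence, V(Q) = (-1)²V(Y_1) + (4)²V(Y_2) + (4)²V(Y_3)
= (-1)²·24 + (4)²·2.1 + (4)²·2.1 = 91.2
SD(Q) = √91.2 ≈ 9.55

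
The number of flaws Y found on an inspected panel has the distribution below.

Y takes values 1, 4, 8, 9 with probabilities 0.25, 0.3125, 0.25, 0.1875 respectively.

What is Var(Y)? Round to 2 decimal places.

E[Y] = (1)(0.25) + (4)(0.3125) + (8)(0.25) + (9)(0.1875) = 5.1875
E[Y²] = (1)²(0.25) + (4)²(0.3125) + (8)²(0.25) + (9)²(0.1875) = 36.4375
Var(Y) = E[Y²] − (E[Y])² = 36.4375 − (5.1875)² = 9.52734375

9.53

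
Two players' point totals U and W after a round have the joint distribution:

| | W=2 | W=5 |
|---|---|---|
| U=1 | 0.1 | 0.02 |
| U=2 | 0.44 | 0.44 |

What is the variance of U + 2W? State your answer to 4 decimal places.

9.4704

E[U] = 1.88,  E[W] = 3.38,  E[UW] = 6.46
V(U) = 3.64 − (1.88)² = 0.1056;  V(W) = 13.66 − (3.38)² = 2.2356
cov(U,W) = 6.46 − (1.88)(3.38) = 0.1056
V(U + 2W) = (1)²·0.1056 + (2)²·2.2356 + 2·(1)·(2)·0.1056 = 9.4704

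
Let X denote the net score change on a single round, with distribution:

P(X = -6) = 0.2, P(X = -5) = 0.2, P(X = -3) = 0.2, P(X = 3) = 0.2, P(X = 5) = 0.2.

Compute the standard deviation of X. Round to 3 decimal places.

E[X] = (-6)(0.2) + (-5)(0.2) + (-3)(0.2) + (3)(0.2) + (5)(0.2) = -1.2
E[X²] = (-6)²(0.2) + (-5)²(0.2) + (-3)²(0.2) + (3)²(0.2) + (5)²(0.2) = 20.8
var(X) = E[X²] − (E[X])² = 20.8 − (-1.2)² = 19.36
σ(X) = √19.36 ≈ 4.400

4.400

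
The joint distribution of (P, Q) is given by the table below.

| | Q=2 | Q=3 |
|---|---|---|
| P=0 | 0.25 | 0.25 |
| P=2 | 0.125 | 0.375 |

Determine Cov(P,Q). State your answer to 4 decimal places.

E[P] = 1,  E[Q] = 2.625
E[PQ] = 2.75
Cov(P,Q) = E[PQ] − E[P]E[Q] = 2.75 − (1)(2.625) = 0.125

0.1250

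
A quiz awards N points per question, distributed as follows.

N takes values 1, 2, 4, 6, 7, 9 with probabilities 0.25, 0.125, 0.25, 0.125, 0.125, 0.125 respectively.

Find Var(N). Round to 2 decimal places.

7.44

E[N] = (1)(0.25) + (2)(0.125) + (4)(0.25) + (6)(0.125) + (7)(0.125) + (9)(0.125) = 4.25
E[N²] = (1)²(0.25) + (2)²(0.125) + (4)²(0.25) + (6)²(0.125) + (7)²(0.125) + (9)²(0.125) = 25.5
Var(N) = E[N²] − (E[N])² = 25.5 − (4.25)² = 7.4375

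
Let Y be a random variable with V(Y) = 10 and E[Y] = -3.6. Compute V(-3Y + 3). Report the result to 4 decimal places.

90.0000

V(-3Y + 3) = (-3)²·V(Y) = 9·10 = 90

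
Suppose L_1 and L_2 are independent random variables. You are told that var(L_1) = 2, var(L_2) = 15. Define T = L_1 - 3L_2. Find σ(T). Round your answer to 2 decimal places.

11.70

By independence, var(T) = (1)²var(L_1) + (-3)²var(L_2)
= (1)²·2 + (-3)²·15 = 137
σ(T) = √137 ≈ 11.70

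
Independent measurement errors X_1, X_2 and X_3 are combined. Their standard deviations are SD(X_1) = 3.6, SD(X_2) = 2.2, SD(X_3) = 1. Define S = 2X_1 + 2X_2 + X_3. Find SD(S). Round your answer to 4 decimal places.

Var(X_1) = 12.96, Var(X_2) = 4.84, Var(X_3) = 1
By independence, Var(S) = (2)²Var(X_1) + (2)²Var(X_2) + (1)²Var(X_3)
= (2)²·12.96 + (2)²·4.84 + (1)²·1 = 72.2
SD(S) = √72.2 ≈ 8.4971

8.4971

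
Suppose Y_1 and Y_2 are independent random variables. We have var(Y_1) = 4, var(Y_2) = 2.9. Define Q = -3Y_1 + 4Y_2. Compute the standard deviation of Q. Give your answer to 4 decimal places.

9.0774

By independence, var(Q) = (-3)²var(Y_1) + (4)²var(Y_2)
= (-3)²·4 + (4)²·2.9 = 82.4
σ(Q) = √82.4 ≈ 9.0774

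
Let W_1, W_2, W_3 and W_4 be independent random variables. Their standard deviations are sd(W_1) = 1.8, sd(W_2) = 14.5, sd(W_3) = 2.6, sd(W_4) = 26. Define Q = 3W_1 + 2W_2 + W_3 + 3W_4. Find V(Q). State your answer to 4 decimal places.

V(W_1) = 3.24, V(W_2) = 210.25, V(W_3) = 6.76, V(W_4) = 676
By independence, V(Q) = (3)²V(W_1) + (2)²V(W_2) + (1)²V(W_3) + (3)²V(W_4)
= (3)²·3.24 + (2)²·210.25 + (1)²·6.76 + (3)²·676 = 6960.92

6960.9200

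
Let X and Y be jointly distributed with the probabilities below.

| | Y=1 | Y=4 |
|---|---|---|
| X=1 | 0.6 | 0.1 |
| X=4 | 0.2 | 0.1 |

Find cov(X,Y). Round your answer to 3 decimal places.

E[X] = 1.9,  E[Y] = 1.6
E[XY] = 3.4
cov(X,Y) = E[XY] − E[X]E[Y] = 3.4 − (1.9)(1.6) = 0.36

0.360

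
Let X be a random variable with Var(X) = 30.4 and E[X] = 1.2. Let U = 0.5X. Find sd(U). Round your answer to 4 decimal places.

2.7568

Var(0.5X) = (0.5)²·30.4 = 7.6
sd(U) = √7.6 ≈ 2.7568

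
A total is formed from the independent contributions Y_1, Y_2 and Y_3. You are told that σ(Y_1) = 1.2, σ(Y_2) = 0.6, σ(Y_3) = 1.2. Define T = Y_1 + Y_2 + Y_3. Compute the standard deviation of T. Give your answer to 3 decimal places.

1.800

var(Y_1) = 1.44, var(Y_2) = 0.36, var(Y_3) = 1.44
By independence, var(T) = (1)²var(Y_1) + (1)²var(Y_2) + (1)²var(Y_3)
= (1)²·1.44 + (1)²·0.36 + (1)²·1.44 = 3.24
σ(T) = √3.24 ≈ 1.800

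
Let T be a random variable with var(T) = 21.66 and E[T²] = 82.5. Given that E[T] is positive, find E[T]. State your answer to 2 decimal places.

7.80

(E[T])² = E[T²] − var(T) = 82.5 − 21.66 = 60.84
E[T] = √60.84 = 7.8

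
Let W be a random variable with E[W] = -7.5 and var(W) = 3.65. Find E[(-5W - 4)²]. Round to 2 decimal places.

1213.50

E[-5W - 4] = -5·-7.5 − 4 = 33.5
var(-5W - 4) = (-5)²·3.65 = 91.25
E[(-5W - 4)²] = var((-5W - 4)) + (E[(-5W - 4)])² = 91.25 + (33.5)² = 1213.5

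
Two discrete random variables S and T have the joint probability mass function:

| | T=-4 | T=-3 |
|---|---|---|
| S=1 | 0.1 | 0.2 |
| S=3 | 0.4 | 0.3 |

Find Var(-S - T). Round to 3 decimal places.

0.890

E[S] = 2.4,  E[T] = -3.5,  E[ST] = -8.5
Var(S) = 6.6 − (2.4)² = 0.84;  Var(T) = 12.5 − (-3.5)² = 0.25
Cov(S,T) = -8.5 − (2.4)(-3.5) = -0.1
Var(-S - T) = (-1)²·0.84 + (-1)²·0.25 + 2·(-1)·(-1)·-0.1 = 0.89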